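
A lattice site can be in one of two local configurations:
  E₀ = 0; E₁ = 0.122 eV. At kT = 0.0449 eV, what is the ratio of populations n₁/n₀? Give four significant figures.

n₁/n₀ = exp[−(E₁−E₀)/kT] = exp(−(0.122 eV)/(0.0449 eV)) = exp(-2.71715) = 0.06606.

0.06606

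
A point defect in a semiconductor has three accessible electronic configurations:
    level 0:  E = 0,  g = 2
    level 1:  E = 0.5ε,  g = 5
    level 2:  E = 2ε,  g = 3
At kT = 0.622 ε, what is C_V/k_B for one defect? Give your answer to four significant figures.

0.3658

Eᵢ/kT = 0, 0.803859, 3.21543.
Z = Σ gᵢe^(−Eᵢ/kT) = 2·e^(−0) + 5·e^(−0.803859) + 3·e^(−3.21543) = 2.00000 + 2.23799 + 0.120414 = 4.35840.
⟨E⟩ = 0.312001 ε, ⟨E²⟩ = 0.238884 ε².
C_V/k_B = (⟨E²⟩ − ⟨E⟩²)/(kT)² = (0.238884 − 0.0973446)/0.386884 = 0.3658.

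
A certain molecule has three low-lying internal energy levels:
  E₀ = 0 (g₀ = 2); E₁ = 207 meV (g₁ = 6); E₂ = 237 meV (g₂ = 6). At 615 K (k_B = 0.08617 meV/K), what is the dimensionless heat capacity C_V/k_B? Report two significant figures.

k_BT = 0.08617 × 615 K = 52.99 meV.
Eᵢ/kT = 0, 3.906, 4.473.
Z = Σ gᵢe^(−Eᵢ/kT) = 2·e^(−0) + 6·e^(−3.906) + 6·e^(−4.473) = 2.000 + 0.1207 + 0.06848 = 2.189.
⟨E⟩ = 18.83 meV, ⟨E²⟩ = 4120 meV².
C_V/k_B = (⟨E²⟩ − ⟨E⟩²)/(kT)² = (4120 − 354.6)/2808 = 1.3.

1.3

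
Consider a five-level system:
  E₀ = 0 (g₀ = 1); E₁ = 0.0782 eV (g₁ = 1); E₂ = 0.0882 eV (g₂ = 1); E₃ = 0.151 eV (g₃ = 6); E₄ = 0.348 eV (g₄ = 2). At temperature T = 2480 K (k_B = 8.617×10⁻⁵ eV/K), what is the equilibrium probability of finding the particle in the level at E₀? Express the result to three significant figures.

0.175

k_BT = 8.617×10⁻⁵ × 2480 K = 0.21370 eV.
Eᵢ/kT = 0, 0.36593, 0.41273, 0.70660, 1.6285.
Z = Σ gᵢe^(−Eᵢ/kT) = 1·e^(−0) + 1·e^(−0.36593) + 1·e^(−0.41273) + 6·e^(−0.70660) + 2·e^(−1.6285) = 1.0000 + 0.69355 + 0.66184 + 2.9599 + 0.39245 = 5.7077.
P₀ = g₀ e^(−E₀/kT) / Z = 1.0000/5.7077 = 0.175.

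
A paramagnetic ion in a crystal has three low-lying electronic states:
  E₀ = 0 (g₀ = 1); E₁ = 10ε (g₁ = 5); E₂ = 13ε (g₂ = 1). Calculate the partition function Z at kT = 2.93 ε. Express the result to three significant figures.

Z = 1.18

Eᵢ/kT = 0, 3.4130, 4.4369.
Z = Σ gᵢe^(−Eᵢ/kT) = 1·e^(−0) + 5·e^(−3.4130) + 1·e^(−4.4369) = 1.0000 + 0.16471 + 0.011833 = 1.1765.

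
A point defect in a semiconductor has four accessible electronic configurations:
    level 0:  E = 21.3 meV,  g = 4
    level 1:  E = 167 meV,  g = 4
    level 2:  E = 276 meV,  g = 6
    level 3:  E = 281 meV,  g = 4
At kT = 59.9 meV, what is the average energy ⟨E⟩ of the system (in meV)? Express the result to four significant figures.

Eᵢ/kT = 0.355593, 2.78798, 4.60768, 4.69115.
Z = Σ gᵢe^(−Eᵢ/kT) = 4·e^(−0.355593) + 4·e^(−2.78798) + 6·e^(−4.60768) + 4·e^(−4.69115) = 2.80303 + 0.246182 + 0.0598496 + 0.0367045 = 3.14577.
⟨E⟩ = Σ Eᵢ gᵢe^(−Eᵢ/kT) / Z = (21.3·2.80303 + 167·0.246182 + 276·0.0598496 + 281·0.0367045) / 3.14577 = 40.58 meV.

40.58 meV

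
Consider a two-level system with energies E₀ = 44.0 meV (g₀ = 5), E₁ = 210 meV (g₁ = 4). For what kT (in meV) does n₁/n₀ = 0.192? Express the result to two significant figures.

n₁/n₀ = (g₁/g₀) exp[−(E₁−E₀)/kT] = 0.192.
⇒ (E₁−E₀)/kT = ln((4/5)/0.192) = ln(4.167) = 1.427.
kT = 166.0 meV / 1.427 = 120 meV.

120 meV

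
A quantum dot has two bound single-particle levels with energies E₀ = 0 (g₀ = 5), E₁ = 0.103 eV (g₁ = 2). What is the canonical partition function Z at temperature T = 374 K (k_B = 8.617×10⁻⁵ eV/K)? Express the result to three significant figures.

k_BT = 8.617×10⁻⁵ × 374 K = 0.032228 eV.
Eᵢ/kT = 0, 3.1960.
Z = Σ gᵢe^(−Eᵢ/kT) = 5·e^(−0) + 2·e^(−3.1960) = 5.0000 + 0.081851 = 5.0819.

Z = 5.08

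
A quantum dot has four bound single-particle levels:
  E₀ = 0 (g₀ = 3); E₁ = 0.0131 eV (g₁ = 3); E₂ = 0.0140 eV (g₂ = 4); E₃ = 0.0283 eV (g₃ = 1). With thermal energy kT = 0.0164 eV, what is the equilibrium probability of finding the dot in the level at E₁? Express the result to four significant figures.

0.2166

Eᵢ/kT = 0, 0.798780, 0.853659, 1.72561.
Z = Σ gᵢe^(−Eᵢ/kT) = 3·e^(−0) + 3·e^(−0.798780) + 4·e^(−0.853659) + 1·e^(−1.72561) = 3.00000 + 1.34963 + 1.70342 + 0.178064 = 6.23111.
P₁ = g₁ e^(−E₁/kT) / Z = 1.34963/6.23111 = 0.2166.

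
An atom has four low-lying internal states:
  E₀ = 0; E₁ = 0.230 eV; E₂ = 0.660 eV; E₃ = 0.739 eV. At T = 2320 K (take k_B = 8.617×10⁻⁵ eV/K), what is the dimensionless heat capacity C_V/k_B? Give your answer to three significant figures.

0.666

k_BT = 8.617×10⁻⁵ × 2320 K = 0.19991 eV.
Eᵢ/kT = 0, 1.1505, 3.3015, 3.6967.
Z = Σ e^(−Eᵢ/kT) = e^(−0) + e^(−1.1505) + e^(−3.3015) + e^(−3.6967) = 1.0000 + 0.31648 + 0.036828 + 0.024805 = 1.3781.
⟨E⟩ = 0.083759 eV, ⟨E²⟩ = 0.033619 eV².
C_V/k_B = (⟨E²⟩ − ⟨E⟩²)/(kT)² = (0.033619 − 0.0070156)/0.039964 = 0.666.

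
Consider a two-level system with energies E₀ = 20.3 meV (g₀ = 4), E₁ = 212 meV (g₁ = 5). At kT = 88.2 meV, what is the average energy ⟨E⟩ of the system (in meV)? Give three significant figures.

44.2 meV

Eᵢ/kT = 0.23016, 2.4036.
Z = Σ gᵢe^(−Eᵢ/kT) = 4·e^(−0.23016) + 5·e^(−2.4036) = 3.1776 + 0.45196 = 3.6296.
⟨E⟩ = Σ Eᵢ gᵢe^(−Eᵢ/kT) / Z = (20.3·3.1776 + 212·0.45196) / 3.6296 = 44.2 meV.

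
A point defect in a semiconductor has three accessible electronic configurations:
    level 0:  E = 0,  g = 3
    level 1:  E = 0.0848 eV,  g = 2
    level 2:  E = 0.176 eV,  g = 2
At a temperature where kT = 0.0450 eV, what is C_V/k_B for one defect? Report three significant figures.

Eᵢ/kT = 0, 1.8844, 3.9111.
Z = Σ gᵢe^(−Eᵢ/kT) = 3·e^(−0) + 2·e^(−1.8844) + 2·e^(−3.9111) = 3.0000 + 0.30384 + 0.040037 = 3.3439.
⟨E⟩ = 0.0098125 eV, ⟨E²⟩ = 0.0010243 eV².
C_V/k_B = (⟨E²⟩ − ⟨E⟩²)/(kT)² = (0.0010243 − 0.000096285)/0.0020250 = 0.458.

0.458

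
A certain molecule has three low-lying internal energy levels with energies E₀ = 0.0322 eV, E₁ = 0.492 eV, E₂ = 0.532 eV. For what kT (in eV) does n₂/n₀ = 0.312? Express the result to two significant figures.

0.43 eV

n₂/n₀ = exp[−(E₂−E₀)/kT] = 0.312.
⇒ (E₂−E₀)/kT = ln(1/0.312) = ln(3.205) = 1.165.
kT = 0.4998 eV / 1.165 = 0.43 eV.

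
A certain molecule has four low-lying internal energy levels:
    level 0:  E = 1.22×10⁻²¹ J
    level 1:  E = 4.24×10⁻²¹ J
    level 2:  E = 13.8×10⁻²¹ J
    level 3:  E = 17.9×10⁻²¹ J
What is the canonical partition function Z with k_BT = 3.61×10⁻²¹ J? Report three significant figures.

Eᵢ/kT = 0.33795, 1.1745, 3.8227, 4.9584.
Z = Σ e^(−Eᵢ/kT) = e^(−0.33795) + e^(−1.1745) + e^(−3.8227) + e^(−4.9584) = 0.71323 + 0.30897 + 0.021869 + 0.0070242 = 1.0511.

Z = 1.05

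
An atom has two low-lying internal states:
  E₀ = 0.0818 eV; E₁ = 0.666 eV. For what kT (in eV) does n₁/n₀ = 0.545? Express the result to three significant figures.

0.962 eV

n₁/n₀ = exp[−(E₁−E₀)/kT] = 0.545.
⇒ (E₁−E₀)/kT = ln(1/0.545) = ln(1.8349) = 0.60699.
kT = 0.5842 eV / 0.60699 = 0.962 eV.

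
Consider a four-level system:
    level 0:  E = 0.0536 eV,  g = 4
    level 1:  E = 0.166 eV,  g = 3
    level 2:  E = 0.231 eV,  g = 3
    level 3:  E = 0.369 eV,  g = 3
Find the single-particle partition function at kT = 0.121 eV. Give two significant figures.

Z = 3.9

Eᵢ/kT = 0.4430, 1.372, 1.909, 3.050.
Z = Σ gᵢe^(−Eᵢ/kT) = 4·e^(−0.4430) + 3·e^(−1.372) + 3·e^(−1.909) + 3·e^(−3.050) = 2.568 + 0.7608 + 0.4447 + 0.1421 = 3.916.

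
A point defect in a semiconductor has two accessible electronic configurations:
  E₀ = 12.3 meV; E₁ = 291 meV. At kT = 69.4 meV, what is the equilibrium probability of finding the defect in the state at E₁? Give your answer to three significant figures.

0.0177

Eᵢ/kT = 0.17723, 4.1931.
Z = Σ e^(−Eᵢ/kT) = e^(−0.17723) + e^(−4.1931) = 0.83759 + 0.015099 = 0.85269.
P₁ = e^(−E₁/kT) / Z = 0.015099/0.85269 = 0.0177.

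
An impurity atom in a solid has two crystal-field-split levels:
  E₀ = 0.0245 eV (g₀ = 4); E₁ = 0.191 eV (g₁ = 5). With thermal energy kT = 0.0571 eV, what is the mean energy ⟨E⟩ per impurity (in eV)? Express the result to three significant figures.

0.0351 eV

Eᵢ/kT = 0.42907, 3.3450.
Z = Σ gᵢe^(−Eᵢ/kT) = 4·e^(−0.42907) + 5·e^(−3.3450) = 2.6045 + 0.17630 = 2.7808.
⟨E⟩ = Σ Eᵢ gᵢe^(−Eᵢ/kT) / Z = (0.0245·2.6045 + 0.191·0.17630) / 2.7808 = 0.0351 eV.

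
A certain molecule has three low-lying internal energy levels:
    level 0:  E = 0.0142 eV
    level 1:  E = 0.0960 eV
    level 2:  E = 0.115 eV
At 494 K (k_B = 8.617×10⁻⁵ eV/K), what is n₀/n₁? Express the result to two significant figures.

6.8

k_BT = 8.617×10⁻⁵ × 494 K = 0.04257 eV.
n₀/n₁ = exp[−(E₀−E₁)/kT] = exp(−(-0.0818 eV)/(0.04257 eV)) = exp(1.922) = 6.8.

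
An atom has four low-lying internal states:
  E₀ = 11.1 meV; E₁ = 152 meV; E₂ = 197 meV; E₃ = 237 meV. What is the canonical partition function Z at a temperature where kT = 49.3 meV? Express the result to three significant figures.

Eᵢ/kT = 0.22515, 3.0832, 3.9959, 4.8073.
Z = Σ e^(−Eᵢ/kT) = e^(−0.22515) + e^(−3.0832) + e^(−3.9959) + e^(−4.8073) = 0.79840 + 0.045812 + 0.018391 + 0.0081699 = 0.87077.

Z = 0.871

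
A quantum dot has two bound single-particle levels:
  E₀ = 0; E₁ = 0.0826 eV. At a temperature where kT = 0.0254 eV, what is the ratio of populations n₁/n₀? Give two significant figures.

0.039

n₁/n₀ = exp[−(E₁−E₀)/kT] = exp(−(0.0826 eV)/(0.0254 eV)) = exp(-3.252) = 0.039.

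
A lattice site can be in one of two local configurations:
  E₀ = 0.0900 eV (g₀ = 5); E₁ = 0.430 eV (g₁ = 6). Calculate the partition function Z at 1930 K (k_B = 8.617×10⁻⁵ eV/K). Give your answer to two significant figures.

k_BT = 8.617×10⁻⁵ × 1930 K = 0.1663 eV.
Eᵢ/kT = 0.5412, 2.586.
Z = Σ gᵢe^(−Eᵢ/kT) = 5·e^(−0.5412) + 6·e^(−2.586) = 2.910 + 0.4519 = 3.362.

Z = 3.4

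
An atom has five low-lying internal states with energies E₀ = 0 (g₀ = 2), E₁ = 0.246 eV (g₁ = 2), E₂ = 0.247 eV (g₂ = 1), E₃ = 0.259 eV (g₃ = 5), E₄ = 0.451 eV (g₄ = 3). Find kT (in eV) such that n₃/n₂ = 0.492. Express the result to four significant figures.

n₃/n₂ = (g₃/g₂) exp[−(E₃−E₂)/kT] = 0.492.
⇒ (E₃−E₂)/kT = ln((5/1)/0.492) = ln(10.1626) = 2.31871.
kT = 0.012 eV / 2.31871 = 0.005175 eV.

0.005175 eV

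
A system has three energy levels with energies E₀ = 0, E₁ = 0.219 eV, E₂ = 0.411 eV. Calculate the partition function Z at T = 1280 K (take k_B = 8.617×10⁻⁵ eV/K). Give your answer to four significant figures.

Z = 1.161

k_BT = 8.617×10⁻⁵ × 1280 K = 0.110298 eV.
Eᵢ/kT = 0, 1.98553, 3.72627.
Z = Σ e^(−Eᵢ/kT) = e^(−0) + e^(−1.98553) + e^(−3.72627) = 1.00000 + 0.137308 + 0.0240825 = 1.16139.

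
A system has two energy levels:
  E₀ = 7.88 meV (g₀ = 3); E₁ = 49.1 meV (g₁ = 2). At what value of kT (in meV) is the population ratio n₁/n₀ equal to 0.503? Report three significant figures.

146 meV

n₁/n₀ = (g₁/g₀) exp[−(E₁−E₀)/kT] = 0.503.
⇒ (E₁−E₀)/kT = ln((2/3)/0.503) = ln(1.3254) = 0.28171.
kT = 41.22 meV / 0.28171 = 146 meV.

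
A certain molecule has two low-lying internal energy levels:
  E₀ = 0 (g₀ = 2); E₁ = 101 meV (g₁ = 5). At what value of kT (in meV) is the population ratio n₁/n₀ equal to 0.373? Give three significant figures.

n₁/n₀ = (g₁/g₀) exp[−(E₁−E₀)/kT] = 0.373.
⇒ (E₁−E₀)/kT = ln((5/2)/0.373) = ln(6.7024) = 1.9025.
kT = 101 meV / 1.9025 = 53.1 meV.

53.1 meV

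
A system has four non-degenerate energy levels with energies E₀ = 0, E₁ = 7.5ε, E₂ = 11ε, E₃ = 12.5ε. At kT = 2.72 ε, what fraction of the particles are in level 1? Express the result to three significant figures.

0.0582

Eᵢ/kT = 0, 2.7574, 4.0441, 4.5956.
Z = Σ e^(−Eᵢ/kT) = e^(−0) + e^(−2.7574) + e^(−4.0441) + e^(−4.5956) = 1.0000 + 0.063457 + 0.017525 + 0.010096 = 1.0911.
P₁ = e^(−E₁/kT) / Z = 0.063457/1.0911 = 0.0582.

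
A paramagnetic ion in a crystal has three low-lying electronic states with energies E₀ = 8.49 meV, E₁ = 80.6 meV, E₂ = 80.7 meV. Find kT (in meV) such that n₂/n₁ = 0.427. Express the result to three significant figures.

n₂/n₁ = exp[−(E₂−E₁)/kT] = 0.427.
⇒ (E₂−E₁)/kT = ln(1/0.427) = ln(2.3419) = 0.85096.
kT = 0.1 meV / 0.85096 = 0.118 meV.

0.118 meV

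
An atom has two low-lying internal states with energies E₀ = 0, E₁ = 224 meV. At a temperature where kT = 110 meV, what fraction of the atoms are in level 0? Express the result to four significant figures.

Eᵢ/kT = 0, 2.03636.
Z = Σ e^(−Eᵢ/kT) = e^(−0) + e^(−2.03636) = 1.00000 + 0.130503 = 1.13050.
P₀ = e^(−E₀/kT) / Z = 1.00000/1.13050 = 0.8846.

0.8846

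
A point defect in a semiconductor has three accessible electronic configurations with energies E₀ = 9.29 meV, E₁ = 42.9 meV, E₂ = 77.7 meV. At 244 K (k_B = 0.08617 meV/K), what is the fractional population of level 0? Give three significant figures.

k_BT = 0.08617 × 244 K = 21.025 meV.
Eᵢ/kT = 0.44185, 2.0404, 3.6956.
Z = Σ e^(−Eᵢ/kT) = e^(−0.44185) + e^(−2.0404) + e^(−3.6956) = 0.64285 + 0.12998 + 0.024833 = 0.79766.
P₀ = e^(−E₀/kT) / Z = 0.64285/0.79766 = 0.806.

0.806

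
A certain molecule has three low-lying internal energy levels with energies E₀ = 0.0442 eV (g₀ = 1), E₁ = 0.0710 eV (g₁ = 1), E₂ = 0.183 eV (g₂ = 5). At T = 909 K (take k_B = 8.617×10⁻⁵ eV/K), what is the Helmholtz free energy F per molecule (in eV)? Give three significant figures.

-0.0294 eV

k_BT = 8.617×10⁻⁵ × 909 K = 0.078329 eV.
Eᵢ/kT = 0.56429, 0.90643, 2.3363.
Z = Σ gᵢe^(−Eᵢ/kT) = 1·e^(−0.56429) + 1·e^(−0.90643) + 5·e^(−2.3363) = 0.56876 + 0.40396 + 0.48342 = 1.4561.
F = −kT ln Z = −0.078329 × ln(1.4561) = −0.078329 × 0.37576 = -0.0294 eV.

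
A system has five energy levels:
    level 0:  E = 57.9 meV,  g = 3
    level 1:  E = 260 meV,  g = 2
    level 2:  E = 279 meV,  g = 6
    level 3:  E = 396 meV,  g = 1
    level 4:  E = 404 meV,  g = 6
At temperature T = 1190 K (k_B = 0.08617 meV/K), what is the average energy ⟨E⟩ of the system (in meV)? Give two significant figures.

k_BT = 0.08617 × 1190 K = 102.5 meV.
Eᵢ/kT = 0.5649, 2.537, 2.722, 3.863, 3.941.
Z = Σ gᵢe^(−Eᵢ/kT) = 3·e^(−0.5649) + 2·e^(−2.537) + 6·e^(−2.722) + 1·e^(−3.863) + 6·e^(−3.941) = 1.705 + 0.1582 + 0.3945 + 0.02100 + 0.1166 = 2.395.
⟨E⟩ = Σ Eᵢ gᵢe^(−Eᵢ/kT) / Z = (57.9·1.705 + 260·0.1582 + 279·0.3945 + 396·0.02100 + 404·0.1166) / 2.395 = 130 meV.

130 meV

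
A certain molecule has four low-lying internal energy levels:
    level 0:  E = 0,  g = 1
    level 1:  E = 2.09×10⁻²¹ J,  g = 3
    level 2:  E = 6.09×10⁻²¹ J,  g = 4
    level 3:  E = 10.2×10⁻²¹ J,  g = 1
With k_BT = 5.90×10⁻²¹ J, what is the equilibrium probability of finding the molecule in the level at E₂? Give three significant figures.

Eᵢ/kT = 0, 0.35424, 1.0322, 1.7288.
Z = Σ gᵢe^(−Eᵢ/kT) = 1·e^(−0) + 3·e^(−0.35424) + 4·e^(−1.0322) + 1·e^(−1.7288) = 1.0000 + 2.1051 + 1.4249 + 0.17750 = 4.7075.
P₂ = g₂ e^(−E₂/kT) / Z = 1.4249/4.7075 = 0.303.

0.303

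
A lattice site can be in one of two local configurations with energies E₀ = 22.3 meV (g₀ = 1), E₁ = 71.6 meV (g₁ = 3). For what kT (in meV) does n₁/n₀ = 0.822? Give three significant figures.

38.1 meV

n₁/n₀ = (g₁/g₀) exp[−(E₁−E₀)/kT] = 0.822.
⇒ (E₁−E₀)/kT = ln((3/1)/0.822) = ln(3.6496) = 1.2946.
kT = 49.3 meV / 1.2946 = 38.1 meV.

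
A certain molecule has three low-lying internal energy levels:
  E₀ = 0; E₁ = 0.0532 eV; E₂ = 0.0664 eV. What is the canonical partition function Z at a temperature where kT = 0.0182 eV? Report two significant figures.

Eᵢ/kT = 0, 2.923, 3.648.
Z = Σ e^(−Eᵢ/kT) = e^(−0) + e^(−2.923) + e^(−3.648) = 1.000 + 0.05377 + 0.02604 = 1.080.

Z = 1.1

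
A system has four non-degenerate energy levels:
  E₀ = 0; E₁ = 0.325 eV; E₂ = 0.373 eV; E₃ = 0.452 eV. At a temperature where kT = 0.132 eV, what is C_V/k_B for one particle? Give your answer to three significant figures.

0.993

Eᵢ/kT = 0, 2.4621, 2.8258, 3.4242.
Z = Σ e^(−Eᵢ/kT) = e^(−0) + e^(−2.4621) + e^(−2.8258) + e^(−3.4242) = 1.0000 + 0.085256 + 0.059261 + 0.032575 = 1.1771.
⟨E⟩ = 0.054827 eV, ⟨E²⟩ = 0.020309 eV².
C_V/k_B = (⟨E²⟩ − ⟨E⟩²)/(kT)² = (0.020309 − 0.0030060)/0.017424 = 0.993.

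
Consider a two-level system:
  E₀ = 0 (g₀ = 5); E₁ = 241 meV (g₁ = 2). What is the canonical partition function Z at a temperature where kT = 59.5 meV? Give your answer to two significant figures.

Z = 5.0

Eᵢ/kT = 0, 4.050.
Z = Σ gᵢe^(−Eᵢ/kT) = 5·e^(−0) + 2·e^(−4.050) = 5.000 + 0.03484 = 5.035.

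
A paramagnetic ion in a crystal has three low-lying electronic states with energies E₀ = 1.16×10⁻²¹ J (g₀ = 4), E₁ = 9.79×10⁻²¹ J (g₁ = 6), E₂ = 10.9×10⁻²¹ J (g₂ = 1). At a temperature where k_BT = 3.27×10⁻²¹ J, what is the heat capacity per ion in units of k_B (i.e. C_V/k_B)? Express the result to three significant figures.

Eᵢ/kT = 0.35474, 2.9939, 3.3333.
Z = Σ gᵢe^(−Eᵢ/kT) = 4·e^(−0.35474) + 6·e^(−2.9939) + 1·e^(−3.3333) = 2.8054 + 0.30055 + 0.035675 = 3.1416.
⟨E⟩ = 2.0962, ⟨E²⟩ = 11.720.
C_V/k_B = (⟨E²⟩ − ⟨E⟩²)/(kT)² = (11.720 − 4.3941)/10.693 = 0.685.

0.685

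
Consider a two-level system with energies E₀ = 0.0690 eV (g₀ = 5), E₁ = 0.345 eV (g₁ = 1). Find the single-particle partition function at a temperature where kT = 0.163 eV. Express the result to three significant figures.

Eᵢ/kT = 0.42331, 2.1166.
Z = Σ gᵢe^(−Eᵢ/kT) = 5·e^(−0.42331) + 1·e^(−2.1166) = 3.2744 + 0.12044 = 3.3948.

Z = 3.39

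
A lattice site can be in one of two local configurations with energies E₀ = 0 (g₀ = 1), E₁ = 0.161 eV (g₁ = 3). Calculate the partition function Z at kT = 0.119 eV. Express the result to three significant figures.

Eᵢ/kT = 0, 1.3529.
Z = Σ gᵢe^(−Eᵢ/kT) = 1·e^(−0) + 3·e^(−1.3529) = 1.0000 + 0.77547 = 1.7755.

Z = 1.78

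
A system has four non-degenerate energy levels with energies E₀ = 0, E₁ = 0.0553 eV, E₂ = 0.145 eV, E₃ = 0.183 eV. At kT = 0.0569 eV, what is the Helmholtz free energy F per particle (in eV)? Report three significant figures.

Eᵢ/kT = 0, 0.97188, 2.5483, 3.2162.
Z = Σ e^(−Eᵢ/kT) = e^(−0) + e^(−0.97188) + e^(−2.5483) + e^(−3.2162) = 1.0000 + 0.37837 + 0.078215 + 0.040107 = 1.4967.
F = −kT ln Z = −0.0569 × ln(1.4967) = −0.0569 × 0.40326 = -0.0229 eV.

-0.0229 eV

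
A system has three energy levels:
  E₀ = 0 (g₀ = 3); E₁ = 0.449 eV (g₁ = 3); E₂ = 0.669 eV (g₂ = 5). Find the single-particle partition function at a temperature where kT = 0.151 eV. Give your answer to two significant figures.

Z = 3.2

Eᵢ/kT = 0, 2.974, 4.430.
Z = Σ gᵢe^(−Eᵢ/kT) = 3·e^(−0) + 3·e^(−2.974) + 5·e^(−4.430) = 3.000 + 0.1533 + 0.05957 = 3.213.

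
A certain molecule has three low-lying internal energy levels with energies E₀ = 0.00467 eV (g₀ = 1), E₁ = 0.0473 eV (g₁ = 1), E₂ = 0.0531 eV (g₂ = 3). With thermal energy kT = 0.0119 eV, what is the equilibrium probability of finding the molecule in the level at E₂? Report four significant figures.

Eᵢ/kT = 0.392437, 3.97479, 4.46218.
Z = Σ gᵢe^(−Eᵢ/kT) = 1·e^(−0.392437) + 1·e^(−3.97479) + 3·e^(−4.46218) = 0.675409 + 0.0187832 + 0.0346116 = 0.728804.
P₂ = g₂ e^(−E₂/kT) / Z = 0.0346116/0.728804 = 0.04749.

0.04749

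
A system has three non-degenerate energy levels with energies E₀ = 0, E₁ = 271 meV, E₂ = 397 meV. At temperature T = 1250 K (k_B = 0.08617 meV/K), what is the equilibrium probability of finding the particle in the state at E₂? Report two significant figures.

0.023

k_BT = 0.08617 × 1250 K = 107.7 meV.
Eᵢ/kT = 0, 2.516, 3.686.
Z = Σ e^(−Eᵢ/kT) = e^(−0) + e^(−2.516) + e^(−3.686) = 1.000 + 0.08078 + 0.02507 = 1.106.
P₂ = e^(−E₂/kT) / Z = 0.02507/1.106 = 0.023.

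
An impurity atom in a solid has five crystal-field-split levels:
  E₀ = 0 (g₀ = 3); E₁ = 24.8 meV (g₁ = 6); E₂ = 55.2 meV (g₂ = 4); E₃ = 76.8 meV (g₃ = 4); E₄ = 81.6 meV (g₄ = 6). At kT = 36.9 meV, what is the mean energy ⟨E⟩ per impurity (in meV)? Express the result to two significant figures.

27 meV

Eᵢ/kT = 0, 0.6721, 1.496, 2.081, 2.211.
Z = Σ gᵢe^(−Eᵢ/kT) = 3·e^(−0) + 6·e^(−0.6721) + 4·e^(−1.496) + 4·e^(−2.081) + 6·e^(−2.211) = 3.000 + 3.064 + 0.8961 + 0.4992 + 0.6575 = 8.117.
⟨E⟩ = Σ Eᵢ gᵢe^(−Eᵢ/kT) / Z = (0·3.000 + 24.8·3.064 + 55.2·0.8961 + 76.8·0.4992 + 81.6·0.6575) / 8.117 = 27 meV.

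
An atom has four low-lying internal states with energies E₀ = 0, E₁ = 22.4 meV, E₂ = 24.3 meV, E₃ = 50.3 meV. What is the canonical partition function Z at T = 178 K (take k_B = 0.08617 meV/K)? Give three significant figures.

k_BT = 0.08617 × 178 K = 15.338 meV.
Eᵢ/kT = 0, 1.4604, 1.5843, 3.2794.
Z = Σ e^(−Eᵢ/kT) = e^(−0) + e^(−1.4604) + e^(−1.5843) + e^(−3.2794) = 1.0000 + 0.23214 + 0.20509 + 0.037651 = 1.4749.

Z = 1.47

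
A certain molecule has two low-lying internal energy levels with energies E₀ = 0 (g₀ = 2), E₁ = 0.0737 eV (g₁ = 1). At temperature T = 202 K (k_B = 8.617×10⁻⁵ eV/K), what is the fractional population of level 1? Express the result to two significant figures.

0.0072

k_BT = 8.617×10⁻⁵ × 202 K = 0.01741 eV.
Eᵢ/kT = 0, 4.233.
Z = Σ gᵢe^(−Eᵢ/kT) = 2·e^(−0) + 1·e^(−4.233) = 2.000 + 0.01451 = 2.015.
P₁ = g₁ e^(−E₁/kT) / Z = 0.01451/2.015 = 0.0072.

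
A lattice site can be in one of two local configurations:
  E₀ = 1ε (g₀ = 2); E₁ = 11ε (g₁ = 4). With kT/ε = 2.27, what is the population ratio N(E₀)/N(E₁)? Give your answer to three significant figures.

40.9

n₀/n₁ = (g₀/g₁) exp[−(E₀−E₁)/kT] = (2/4) × exp(−(-10ε)/(2.27ε)) = (2/4) × exp(4.4053) = 40.9.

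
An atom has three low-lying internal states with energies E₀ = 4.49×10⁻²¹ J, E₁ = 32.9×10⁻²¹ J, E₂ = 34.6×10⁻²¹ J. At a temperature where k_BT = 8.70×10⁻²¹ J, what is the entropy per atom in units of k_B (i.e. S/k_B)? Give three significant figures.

Eᵢ/kT = 0.51609, 3.7816, 3.9770.
Z = Σ e^(−Eᵢ/kT) = e^(−0.51609) + e^(−3.7816) + e^(−3.9770) = 0.59685 + 0.022786 + 0.018742 = 0.63838.
⟨E⟩ = Σ EᵢPᵢ = 6.3880 ×10⁻²¹ J.
S/k_B = ln Z + ⟨E⟩/kT = ln(0.63838) + 6.3880/8.70 = -0.44882 + 0.73425 = 0.285.

0.285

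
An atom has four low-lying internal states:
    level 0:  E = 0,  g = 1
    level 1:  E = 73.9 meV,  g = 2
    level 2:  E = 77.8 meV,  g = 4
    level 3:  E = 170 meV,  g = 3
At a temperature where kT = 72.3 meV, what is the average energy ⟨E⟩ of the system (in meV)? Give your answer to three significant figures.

Eᵢ/kT = 0, 1.0221, 1.0761, 2.3513.
Z = Σ gᵢe^(−Eᵢ/kT) = 1·e^(−0) + 2·e^(−1.0221) + 4·e^(−1.0761) + 3·e^(−2.3513) = 1.0000 + 0.71968 + 1.3637 + 0.28574 = 3.3691.
⟨E⟩ = Σ Eᵢ gᵢe^(−Eᵢ/kT) / Z = (0·1.0000 + 73.9·0.71968 + 77.8·1.3637 + 170·0.28574) / 3.3691 = 61.7 meV.

61.7 meV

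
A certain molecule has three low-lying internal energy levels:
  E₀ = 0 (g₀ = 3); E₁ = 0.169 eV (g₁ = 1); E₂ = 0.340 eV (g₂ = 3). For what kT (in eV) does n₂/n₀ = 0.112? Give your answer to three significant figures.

n₂/n₀ = (g₂/g₀) exp[−(E₂−E₀)/kT] = 0.112.
⇒ (E₂−E₀)/kT = ln((3/3)/0.112) = ln(8.9286) = 2.1893.
kT = 0.340 eV / 2.1893 = 0.155 eV.

0.155 eV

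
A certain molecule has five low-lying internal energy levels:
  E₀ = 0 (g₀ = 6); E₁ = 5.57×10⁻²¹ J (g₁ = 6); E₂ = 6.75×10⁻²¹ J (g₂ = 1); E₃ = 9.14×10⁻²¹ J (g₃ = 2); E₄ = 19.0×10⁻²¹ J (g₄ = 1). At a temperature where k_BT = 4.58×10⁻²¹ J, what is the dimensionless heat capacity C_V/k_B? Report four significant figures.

0.3999

Eᵢ/kT = 0, 1.21616, 1.47380, 1.99563, 4.14847.
Z = Σ gᵢe^(−Eᵢ/kT) = 6·e^(−0) + 6·e^(−1.21616) + 1·e^(−1.47380) + 2·e^(−1.99563) + 1·e^(−4.14847) = 6.00000 + 1.77820 + 0.229053 + 0.271856 + 0.0157886 = 8.29490.
⟨E⟩ = 1.71617, ⟨E²⟩ = 11.3341.
C_V/k_B = (⟨E²⟩ − ⟨E⟩²)/(kT)² = (11.3341 − 2.94524)/20.9764 = 0.3999.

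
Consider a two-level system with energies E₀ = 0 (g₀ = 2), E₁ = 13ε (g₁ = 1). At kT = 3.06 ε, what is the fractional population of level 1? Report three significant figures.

0.00709

Eᵢ/kT = 0, 4.2484.
Z = Σ gᵢe^(−Eᵢ/kT) = 2·e^(−0) + 1·e^(−4.2484) = 2.0000 + 0.014287 = 2.0143.
P₁ = g₁ e^(−E₁/kT) / Z = 0.014287/2.0143 = 0.00709.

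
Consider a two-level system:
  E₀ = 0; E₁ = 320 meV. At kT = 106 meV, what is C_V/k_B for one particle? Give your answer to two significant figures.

0.40

Eᵢ/kT = 0, 3.019.
Z = Σ e^(−Eᵢ/kT) = e^(−0) + e^(−3.019) = 1.000 + 0.04885 = 1.049.
⟨E⟩ = 14.90 meV, ⟨E²⟩ = 4769 meV².
C_V/k_B = (⟨E²⟩ − ⟨E⟩²)/(kT)² = (4769 − 222.0)/11240 = 0.40.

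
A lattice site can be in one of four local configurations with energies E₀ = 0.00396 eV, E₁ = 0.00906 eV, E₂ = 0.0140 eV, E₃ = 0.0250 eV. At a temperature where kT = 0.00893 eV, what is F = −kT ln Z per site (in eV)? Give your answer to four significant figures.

Eᵢ/kT = 0.443449, 1.01456, 1.56775, 2.79955.
Z = Σ e^(−Eᵢ/kT) = e^(−0.443449) + e^(−1.01456) + e^(−1.56775) + e^(−2.79955) = 0.641819 + 0.362562 + 0.208514 + 0.0608374 = 1.27373.
F = −kT ln Z = −0.00893 × ln(1.27373) = −0.00893 × 0.241950 = -0.002161 eV.

-0.002161 eV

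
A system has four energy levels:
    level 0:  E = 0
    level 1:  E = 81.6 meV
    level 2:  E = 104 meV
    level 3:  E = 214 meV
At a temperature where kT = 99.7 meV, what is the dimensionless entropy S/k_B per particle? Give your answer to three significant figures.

Eᵢ/kT = 0, 0.81846, 1.0431, 2.1464.
Z = Σ e^(−Eᵢ/kT) = e^(−0) + e^(−0.81846) + e^(−1.0431) + e^(−2.1464) = 1.0000 + 0.44111 + 0.35236 + 0.11690 = 1.9104.
⟨E⟩ = Σ EᵢPᵢ = 51.118 meV.
S/k_B = ln Z + ⟨E⟩/kT = ln(1.9104) + 51.118/99.7 = 0.64731 + 0.51272 = 1.16.

1.16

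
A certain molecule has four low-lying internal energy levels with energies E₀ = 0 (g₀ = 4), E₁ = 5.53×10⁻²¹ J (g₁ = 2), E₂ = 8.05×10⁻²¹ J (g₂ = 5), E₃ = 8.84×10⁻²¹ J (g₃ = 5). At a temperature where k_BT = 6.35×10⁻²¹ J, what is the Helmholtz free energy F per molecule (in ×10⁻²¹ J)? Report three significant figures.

-12.8 ×10⁻²¹ J

Eᵢ/kT = 0, 0.87087, 1.2677, 1.3921.
Z = Σ gᵢe^(−Eᵢ/kT) = 4·e^(−0) + 2·e^(−0.87087) + 5·e^(−1.2677) + 5·e^(−1.3921) = 4.0000 + 0.83717 + 1.4074 + 1.2428 = 7.4874.
F = −kT ln Z = −6.35 × ln(7.4874) = −6.35 × 2.0132 = -12.8 ×10⁻²¹ J.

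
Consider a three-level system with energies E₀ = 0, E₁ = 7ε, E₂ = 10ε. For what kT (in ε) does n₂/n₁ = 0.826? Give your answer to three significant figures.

n₂/n₁ = exp[−(E₂−E₁)/kT] = 0.826.
⇒ (E₂−E₁)/kT = ln(1/0.826) = ln(1.2107) = 0.19120.
kT = 3ε / 0.19120 = 15.7 ε.

15.7 ε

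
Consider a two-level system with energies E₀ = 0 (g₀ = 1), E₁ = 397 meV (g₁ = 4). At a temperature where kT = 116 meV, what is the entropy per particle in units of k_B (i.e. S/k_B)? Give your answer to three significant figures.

Eᵢ/kT = 0, 3.4224.
Z = Σ gᵢe^(−Eᵢ/kT) = 1·e^(−0) + 4·e^(−3.4224) = 1.0000 + 0.13054 = 1.1305.
⟨E⟩ = Σ EᵢPᵢ = 45.842 meV.
S/k_B = ln Z + ⟨E⟩/kT = ln(1.1305) + 45.842/116 = 0.12266 + 0.39519 = 0.518.

0.518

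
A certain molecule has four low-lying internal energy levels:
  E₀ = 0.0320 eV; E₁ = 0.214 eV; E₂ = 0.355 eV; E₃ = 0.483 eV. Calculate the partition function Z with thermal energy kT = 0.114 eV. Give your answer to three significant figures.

Eᵢ/kT = 0.28070, 1.8772, 3.1140, 4.2368.
Z = Σ e^(−Eᵢ/kT) = e^(−0.28070) + e^(−1.8772) + e^(−3.1140) + e^(−4.2368) = 0.75525 + 0.15302 + 0.044423 + 0.014454 = 0.96715.

Z = 0.967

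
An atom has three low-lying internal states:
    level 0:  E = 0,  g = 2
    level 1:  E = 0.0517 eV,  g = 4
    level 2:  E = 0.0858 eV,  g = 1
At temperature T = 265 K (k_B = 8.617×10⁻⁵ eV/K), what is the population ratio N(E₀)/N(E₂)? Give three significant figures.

85.7

k_BT = 8.617×10⁻⁵ × 265 K = 0.022835 eV.
n₀/n₂ = (g₀/g₂) exp[−(E₀−E₂)/kT] = (2/1) × exp(−(-0.0858 eV)/(0.022835 eV)) = (2/1) × exp(3.7574) = 85.7.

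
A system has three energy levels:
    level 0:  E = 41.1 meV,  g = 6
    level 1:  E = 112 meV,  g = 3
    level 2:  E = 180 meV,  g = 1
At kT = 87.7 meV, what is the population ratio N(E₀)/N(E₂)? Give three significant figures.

n₀/n₂ = (g₀/g₂) exp[−(E₀−E₂)/kT] = (6/1) × exp(−(-138.9 meV)/(87.7 meV)) = (6/1) × exp(1.5838) = 29.2.

29.2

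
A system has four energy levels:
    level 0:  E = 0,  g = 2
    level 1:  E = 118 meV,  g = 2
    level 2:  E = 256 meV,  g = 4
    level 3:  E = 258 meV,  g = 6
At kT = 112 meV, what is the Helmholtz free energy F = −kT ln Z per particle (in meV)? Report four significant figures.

-146.6 meV

Eᵢ/kT = 0, 1.05357, 2.28571, 2.30357.
Z = Σ gᵢe^(−Eᵢ/kT) = 2·e^(−0) + 2·e^(−1.05357) + 4·e^(−2.28571) + 6·e^(−2.30357) = 2.00000 + 0.697381 + 0.406807 + 0.599409 = 3.70360.
F = −kT ln Z = −112 × ln(3.70360) = −112 × 1.30931 = -146.6 meV.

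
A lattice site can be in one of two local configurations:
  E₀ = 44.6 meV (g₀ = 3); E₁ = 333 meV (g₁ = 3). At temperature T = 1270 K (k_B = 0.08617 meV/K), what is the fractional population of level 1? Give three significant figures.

0.0669

k_BT = 0.08617 × 1270 K = 109.44 meV.
Eᵢ/kT = 0.40753, 3.0428.
Z = Σ gᵢe^(−Eᵢ/kT) = 3·e^(−0.40753) + 3·e^(−3.0428) = 1.9959 + 0.14310 = 2.1390.
P₁ = g₁ e^(−E₁/kT) / Z = 0.14310/2.1390 = 0.0669.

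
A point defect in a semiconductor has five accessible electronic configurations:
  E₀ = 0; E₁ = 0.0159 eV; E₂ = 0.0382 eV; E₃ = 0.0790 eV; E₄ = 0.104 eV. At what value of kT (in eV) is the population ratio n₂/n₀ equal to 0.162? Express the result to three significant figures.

n₂/n₀ = exp[−(E₂−E₀)/kT] = 0.162.
⇒ (E₂−E₀)/kT = ln(1/0.162) = ln(6.1728) = 1.8202.
kT = 0.0382 eV / 1.8202 = 0.0210 eV.

0.0210 eV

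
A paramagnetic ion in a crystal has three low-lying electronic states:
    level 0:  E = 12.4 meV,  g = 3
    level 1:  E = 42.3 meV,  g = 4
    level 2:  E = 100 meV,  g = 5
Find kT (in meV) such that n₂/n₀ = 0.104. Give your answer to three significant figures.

n₂/n₀ = (g₂/g₀) exp[−(E₂−E₀)/kT] = 0.104.
⇒ (E₂−E₀)/kT = ln((5/3)/0.104) = ln(16.026) = 2.7742.
kT = 87.6 meV / 2.7742 = 31.6 meV.

31.6 meV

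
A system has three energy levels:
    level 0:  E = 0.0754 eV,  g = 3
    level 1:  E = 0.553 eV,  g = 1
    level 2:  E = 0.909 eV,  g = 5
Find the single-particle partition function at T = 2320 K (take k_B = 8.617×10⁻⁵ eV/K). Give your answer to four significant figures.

Z = 2.173

k_BT = 8.617×10⁻⁵ × 2320 K = 0.199914 eV.
Eᵢ/kT = 0.377162, 2.76619, 4.54696.
Z = Σ gᵢe^(−Eᵢ/kT) = 3·e^(−0.377162) + 1·e^(−2.76619) + 5·e^(−4.54696) = 2.05741 + 0.0629012 + 0.0529969 = 2.17331.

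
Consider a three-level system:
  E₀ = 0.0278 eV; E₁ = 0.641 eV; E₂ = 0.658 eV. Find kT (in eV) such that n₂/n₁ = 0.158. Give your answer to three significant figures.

0.00921 eV

n₂/n₁ = exp[−(E₂−E₁)/kT] = 0.158.
⇒ (E₂−E₁)/kT = ln(1/0.158) = ln(6.3291) = 1.8452.
kT = 0.017 eV / 1.8452 = 0.00921 eV.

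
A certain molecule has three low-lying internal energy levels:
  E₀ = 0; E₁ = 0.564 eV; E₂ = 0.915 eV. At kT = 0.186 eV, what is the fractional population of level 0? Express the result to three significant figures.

0.947

Eᵢ/kT = 0, 3.0323, 4.9194.
Z = Σ e^(−Eᵢ/kT) = e^(−0) + e^(−3.0323) + e^(−4.9194) = 1.0000 + 0.048205 + 0.0073035 = 1.0555.
P₀ = e^(−E₀/kT) / Z = 1.0000/1.0555 = 0.947.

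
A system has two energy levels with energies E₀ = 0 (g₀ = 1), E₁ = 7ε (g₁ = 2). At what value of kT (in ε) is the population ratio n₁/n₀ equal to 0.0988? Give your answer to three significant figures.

2.33 ε

n₁/n₀ = (g₁/g₀) exp[−(E₁−E₀)/kT] = 0.0988.
⇒ (E₁−E₀)/kT = ln((2/1)/0.0988) = ln(20.243) = 3.0078.
kT = 7ε / 3.0078 = 2.33 ε.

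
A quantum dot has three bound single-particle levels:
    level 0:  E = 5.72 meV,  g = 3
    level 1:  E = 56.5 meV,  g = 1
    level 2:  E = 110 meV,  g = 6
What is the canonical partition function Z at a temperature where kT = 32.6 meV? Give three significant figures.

Eᵢ/kT = 0.17546, 1.7331, 3.3742.
Z = Σ gᵢe^(−Eᵢ/kT) = 3·e^(−0.17546) + 1·e^(−1.7331) + 6·e^(−3.3742) = 2.5172 + 0.17674 + 0.20547 = 2.8994.

Z = 2.90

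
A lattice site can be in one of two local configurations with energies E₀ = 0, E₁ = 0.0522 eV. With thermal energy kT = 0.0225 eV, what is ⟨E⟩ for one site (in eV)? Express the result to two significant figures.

0.0047 eV

Eᵢ/kT = 0, 2.320.
Z = Σ e^(−Eᵢ/kT) = e^(−0) + e^(−2.320) = 1.000 + 0.09827 = 1.098.
⟨E⟩ = Σ Eᵢ e^(−Eᵢ/kT) / Z = (0·1.000 + 0.0522·0.09827) / 1.098 = 0.0047 eV.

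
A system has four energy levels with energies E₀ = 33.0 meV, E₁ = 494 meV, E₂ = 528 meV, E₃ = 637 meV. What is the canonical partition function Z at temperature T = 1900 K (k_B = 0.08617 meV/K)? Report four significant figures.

k_BT = 0.08617 × 1900 K = 163.723 meV.
Eᵢ/kT = 0.201560, 3.01729, 3.22496, 3.89072.
Z = Σ e^(−Eᵢ/kT) = e^(−0.201560) + e^(−3.01729) + e^(−3.22496) + e^(−3.89072) = 0.817455 + 0.0489336 + 0.0397574 + 0.0204306 = 0.926577.

Z = 0.9266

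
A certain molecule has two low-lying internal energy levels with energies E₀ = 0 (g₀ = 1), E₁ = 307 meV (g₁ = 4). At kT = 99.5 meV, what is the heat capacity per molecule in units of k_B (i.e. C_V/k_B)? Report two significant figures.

1.2

Eᵢ/kT = 0, 3.085.
Z = Σ gᵢe^(−Eᵢ/kT) = 1·e^(−0) + 4·e^(−3.085) = 1.000 + 0.1829 = 1.183.
⟨E⟩ = 47.46 meV, ⟨E²⟩ = 14570 meV².
C_V/k_B = (⟨E²⟩ − ⟨E⟩²)/(kT)² = (14570 − 2252)/9900 = 1.2.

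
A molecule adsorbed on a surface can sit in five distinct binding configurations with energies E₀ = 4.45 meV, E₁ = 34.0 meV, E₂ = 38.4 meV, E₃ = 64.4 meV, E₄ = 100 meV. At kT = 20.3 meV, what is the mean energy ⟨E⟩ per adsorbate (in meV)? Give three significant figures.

16.1 meV

Eᵢ/kT = 0.21921, 1.6749, 1.8916, 3.1724, 4.9261.
Z = Σ e^(−Eᵢ/kT) = e^(−0.21921) + e^(−1.6749) + e^(−1.8916) + e^(−3.1724) + e^(−4.9261) = 0.80315 + 0.18733 + 0.15083 + 0.041903 + 0.0072547 = 1.1905.
⟨E⟩ = Σ Eᵢ e^(−Eᵢ/kT) / Z = (4.45·0.80315 + 34.0·0.18733 + 38.4·0.15083 + 64.4·0.041903 + 100·0.0072547) / 1.1905 = 16.1 meV.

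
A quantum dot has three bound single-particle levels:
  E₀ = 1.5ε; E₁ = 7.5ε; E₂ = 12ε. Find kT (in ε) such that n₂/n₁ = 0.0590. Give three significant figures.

n₂/n₁ = exp[−(E₂−E₁)/kT] = 0.0590.
⇒ (E₂−E₁)/kT = ln(1/0.0590) = ln(16.949) = 2.8302.
kT = 4.5ε / 2.8302 = 1.59 ε.

1.59 ε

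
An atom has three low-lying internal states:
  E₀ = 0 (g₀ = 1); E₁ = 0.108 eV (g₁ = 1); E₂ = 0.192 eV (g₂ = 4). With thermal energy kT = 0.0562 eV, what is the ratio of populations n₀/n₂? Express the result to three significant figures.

n₀/n₂ = (g₀/g₂) exp[−(E₀−E₂)/kT] = (1/4) × exp(−(-0.192 eV)/(0.0562 eV)) = (1/4) × exp(3.4164) = 7.61.

7.61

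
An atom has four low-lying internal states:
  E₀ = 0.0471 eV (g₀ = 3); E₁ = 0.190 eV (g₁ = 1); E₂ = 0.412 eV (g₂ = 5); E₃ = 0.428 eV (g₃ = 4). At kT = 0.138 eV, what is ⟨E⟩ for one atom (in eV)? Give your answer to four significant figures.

Eᵢ/kT = 0.341304, 1.37681, 2.98551, 3.10145.
Z = Σ gᵢe^(−Eᵢ/kT) = 3·e^(−0.341304) + 1·e^(−1.37681) + 5·e^(−2.98551) + 4·e^(−3.10145) = 2.13253 + 0.252382 + 0.252569 + 0.179936 = 2.81742.
⟨E⟩ = Σ Eᵢ gᵢe^(−Eᵢ/kT) / Z = (0.0471·2.13253 + 0.190·0.252382 + 0.412·0.252569 + 0.428·0.179936) / 2.81742 = 0.1169 eV.

0.1169 eV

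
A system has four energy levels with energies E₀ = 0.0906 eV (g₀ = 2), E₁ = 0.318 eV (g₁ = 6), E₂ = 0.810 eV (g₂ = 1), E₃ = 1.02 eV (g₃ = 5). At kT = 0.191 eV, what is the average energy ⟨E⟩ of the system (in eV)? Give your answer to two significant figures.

Eᵢ/kT = 0.4743, 1.665, 4.241, 5.340.
Z = Σ gᵢe^(−Eᵢ/kT) = 2·e^(−0.4743) + 6·e^(−1.665) + 1·e^(−4.241) + 5·e^(−5.340) = 1.245 + 1.135 + 0.01439 + 0.02398 = 2.418.
⟨E⟩ = Σ Eᵢ gᵢe^(−Eᵢ/kT) / Z = (0.0906·1.245 + 0.318·1.135 + 0.810·0.01439 + 1.02·0.02398) / 2.418 = 0.21 eV.

0.21 eV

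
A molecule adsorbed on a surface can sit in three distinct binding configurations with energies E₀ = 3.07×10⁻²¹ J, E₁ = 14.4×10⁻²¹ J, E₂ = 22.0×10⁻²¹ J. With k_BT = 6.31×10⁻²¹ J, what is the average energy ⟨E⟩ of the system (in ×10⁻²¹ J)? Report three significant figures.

Eᵢ/kT = 0.48653, 2.2821, 3.4865.
Z = Σ e^(−Eᵢ/kT) = e^(−0.48653) + e^(−2.2821) + e^(−3.4865) = 0.61476 + 0.10207 + 0.030608 = 0.74744.
⟨E⟩ = Σ Eᵢ e^(−Eᵢ/kT) / Z = (3.07·0.61476 + 14.4·0.10207 + 22.0·0.030608) / 0.74744 = 5.39 ×10⁻²¹ J.

5.39 ×10⁻²¹ J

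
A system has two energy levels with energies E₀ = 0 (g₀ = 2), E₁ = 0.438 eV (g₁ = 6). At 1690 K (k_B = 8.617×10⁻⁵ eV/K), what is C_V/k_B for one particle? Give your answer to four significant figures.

k_BT = 8.617×10⁻⁵ × 1690 K = 0.145627 eV.
Eᵢ/kT = 0, 3.00768.
Z = Σ gᵢe^(−Eᵢ/kT) = 2·e^(−0) + 6·e^(−3.00768) = 2.00000 + 0.296437 = 2.29644.
⟨E⟩ = 0.0565394 eV, ⟨E²⟩ = 0.0247643 eV².
C_V/k_B = (⟨E²⟩ − ⟨E⟩²)/(kT)² = (0.0247643 − 0.00319670)/0.0212072 = 1.017.

1.017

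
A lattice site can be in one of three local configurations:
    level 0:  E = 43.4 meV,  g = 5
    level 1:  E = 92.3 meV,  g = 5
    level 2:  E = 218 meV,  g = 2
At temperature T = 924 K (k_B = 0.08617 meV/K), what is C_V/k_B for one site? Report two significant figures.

0.19

k_BT = 0.08617 × 924 K = 79.62 meV.
Eᵢ/kT = 0.5451, 1.159, 2.738.
Z = Σ gᵢe^(−Eᵢ/kT) = 5·e^(−0.5451) + 5·e^(−1.159) + 2·e^(−2.738) = 2.899 + 1.569 + 0.1294 = 4.597.
⟨E⟩ = 65.01 meV, ⟨E²⟩ = 5433 meV².
C_V/k_B = (⟨E²⟩ − ⟨E⟩²)/(kT)² = (5433 − 4226)/6339 = 0.19.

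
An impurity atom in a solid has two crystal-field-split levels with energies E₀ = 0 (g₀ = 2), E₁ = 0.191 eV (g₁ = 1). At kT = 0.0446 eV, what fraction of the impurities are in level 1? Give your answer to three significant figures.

0.00686

Eᵢ/kT = 0, 4.2825.
Z = Σ gᵢe^(−Eᵢ/kT) = 2·e^(−0) + 1·e^(−4.2825) = 2.0000 + 0.013808 = 2.0138.
P₁ = g₁ e^(−E₁/kT) / Z = 0.013808/2.0138 = 0.00686.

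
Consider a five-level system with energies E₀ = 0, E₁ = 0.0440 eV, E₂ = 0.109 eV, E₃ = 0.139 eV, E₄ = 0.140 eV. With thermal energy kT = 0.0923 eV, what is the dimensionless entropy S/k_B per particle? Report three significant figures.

1.42

Eᵢ/kT = 0, 0.47671, 1.1809, 1.5060, 1.5168.
Z = Σ e^(−Eᵢ/kT) = e^(−0) + e^(−0.47671) + e^(−1.1809) + e^(−1.5060) + e^(−1.5168) = 1.0000 + 0.62082 + 0.30700 + 0.22180 + 0.21941 = 2.3690.
⟨E⟩ = Σ EᵢPᵢ = 0.051636 eV.
S/k_B = ln Z + ⟨E⟩/kT = ln(2.3690) + 0.051636/0.0923 = 0.86247 + 0.55944 = 1.42.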